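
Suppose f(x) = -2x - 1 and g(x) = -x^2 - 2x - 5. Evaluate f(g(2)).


g(2) = -13
f(-13) = 25

25


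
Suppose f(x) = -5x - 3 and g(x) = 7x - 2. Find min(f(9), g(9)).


f(9) = -48
g(9) = 61
min = -48

-48


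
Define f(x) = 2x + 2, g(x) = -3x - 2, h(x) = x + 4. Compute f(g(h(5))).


h(5) = 9
g(9) = -29
f(-29) = -56

-56


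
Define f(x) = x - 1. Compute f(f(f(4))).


f(4) = 3
f(3) = 2
f(2) = 1

1


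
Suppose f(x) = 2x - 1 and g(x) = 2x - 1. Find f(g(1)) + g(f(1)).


f(g(1)) = 1
g(f(1)) = 1
Sum = 2

2


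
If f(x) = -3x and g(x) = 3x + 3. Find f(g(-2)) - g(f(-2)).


f(g(-2)) = 9
g(f(-2)) = 21
Difference = -12

-12


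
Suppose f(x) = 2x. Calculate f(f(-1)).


f(-1) = -2
f(-2) = -4

-4


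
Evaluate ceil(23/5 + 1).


23/5 = 4.6
4.6 + 1 = 5.6
ceil(5.6) = 6

6


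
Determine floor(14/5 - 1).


14/5 = 2.8
2.8 - 1 = 1.8
floor(1.8) = 1

1


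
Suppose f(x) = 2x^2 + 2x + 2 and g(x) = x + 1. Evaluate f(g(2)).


g(2) = 3
f(3) = 2*(3)^2 + 2*(3) + 2 = 26

26


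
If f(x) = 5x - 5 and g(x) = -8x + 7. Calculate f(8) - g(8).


f(8) = 35
g(8) = -57
Difference = 92

92


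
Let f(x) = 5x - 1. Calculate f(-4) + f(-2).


f(-4) = -21
f(-2) = -11
Sum = -32

-32


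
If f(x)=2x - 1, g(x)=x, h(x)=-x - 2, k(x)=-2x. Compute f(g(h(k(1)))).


k(1) = -2
h(-2) = 0
g(0) = 0
f(0) = -1

-1


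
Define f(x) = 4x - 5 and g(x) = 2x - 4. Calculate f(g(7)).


35


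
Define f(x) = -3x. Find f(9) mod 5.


f(9) = -27
-27 mod 5 = 3

3


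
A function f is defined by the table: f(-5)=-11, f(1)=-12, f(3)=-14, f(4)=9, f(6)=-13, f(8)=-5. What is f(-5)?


Reading from the table at x = -5

-11


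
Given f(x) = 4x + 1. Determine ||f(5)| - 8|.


f(5) = 21
|21| = 21
|21 - 8| = 13

13


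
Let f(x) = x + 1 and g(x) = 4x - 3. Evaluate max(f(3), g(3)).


9


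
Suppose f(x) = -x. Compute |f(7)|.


f(7) = -7
|-7| = 7

7


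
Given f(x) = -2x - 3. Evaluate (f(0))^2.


f(0) = -3
(-3)^2 = 9

9


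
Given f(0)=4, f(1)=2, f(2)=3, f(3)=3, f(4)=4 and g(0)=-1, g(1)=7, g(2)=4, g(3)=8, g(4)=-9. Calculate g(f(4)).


f(4) = 4
g(4) = -9

-9


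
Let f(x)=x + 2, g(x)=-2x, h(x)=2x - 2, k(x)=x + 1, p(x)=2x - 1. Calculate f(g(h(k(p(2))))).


p(2) = 3
k(3) = 4
h(4) = 6
g(6) = -12
f(-12) = -10

-10


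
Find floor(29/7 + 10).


29/7 = 4.1429
4.1429 + 10 = 14.1429
floor(14.1429) = 14

14


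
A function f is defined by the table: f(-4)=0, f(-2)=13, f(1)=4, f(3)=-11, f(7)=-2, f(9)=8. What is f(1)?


4


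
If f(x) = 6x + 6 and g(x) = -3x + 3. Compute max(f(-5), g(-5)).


f(-5) = -24
g(-5) = 18
max = 18

18


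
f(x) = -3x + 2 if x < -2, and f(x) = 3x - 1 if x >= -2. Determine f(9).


9 satisfies x >= -2
f(9) = 26

26


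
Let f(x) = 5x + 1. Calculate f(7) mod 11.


f(7) = 36
36 mod 11 = 3

3


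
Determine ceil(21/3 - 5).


2


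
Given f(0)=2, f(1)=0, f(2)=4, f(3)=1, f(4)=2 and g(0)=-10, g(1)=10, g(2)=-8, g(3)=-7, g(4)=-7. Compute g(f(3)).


f(3) = 1
g(1) = 10

10


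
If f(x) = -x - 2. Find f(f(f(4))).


f(4) = -6
f(-6) = 4
f(4) = -6

-6


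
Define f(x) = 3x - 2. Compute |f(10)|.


f(10) = 28
|28| = 28

28


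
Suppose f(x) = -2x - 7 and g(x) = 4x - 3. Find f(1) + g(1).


f(1) = -9
g(1) = 1
Sum = -8

-8


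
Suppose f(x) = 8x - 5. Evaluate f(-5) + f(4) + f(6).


f(-5) = -45
f(4) = 27
f(6) = 43
Sum = 25

25


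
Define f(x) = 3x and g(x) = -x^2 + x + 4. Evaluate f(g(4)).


g(4) = -8
f(-8) = -24

-24


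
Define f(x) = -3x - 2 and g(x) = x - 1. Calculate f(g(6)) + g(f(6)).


-38


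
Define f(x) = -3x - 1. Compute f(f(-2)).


-16


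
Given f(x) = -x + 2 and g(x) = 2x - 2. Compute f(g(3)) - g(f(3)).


f(g(3)) = -2
g(f(3)) = -4
Difference = 2

2


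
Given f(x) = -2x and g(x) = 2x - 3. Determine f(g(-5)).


26


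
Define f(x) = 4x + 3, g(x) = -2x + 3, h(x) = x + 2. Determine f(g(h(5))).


h(5) = 7
g(7) = -11
f(-11) = -41

-41


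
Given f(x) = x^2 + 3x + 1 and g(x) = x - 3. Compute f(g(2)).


g(2) = -1
f(-1) = 1*(-1)^2 + 3*(-1) + 1 = -1

-1


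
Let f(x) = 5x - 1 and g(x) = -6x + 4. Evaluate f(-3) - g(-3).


f(-3) = -16
g(-3) = 22
Difference = -38

-38


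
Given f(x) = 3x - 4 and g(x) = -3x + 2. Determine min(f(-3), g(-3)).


f(-3) = -13
g(-3) = 11
min = -13

-13


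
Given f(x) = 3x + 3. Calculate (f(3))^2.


f(3) = 12
(12)^2 = 144

144


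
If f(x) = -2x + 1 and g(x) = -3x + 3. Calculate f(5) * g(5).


f(5) = -9
g(5) = -12
Product = 108

108


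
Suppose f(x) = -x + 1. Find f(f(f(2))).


f(2) = -1
f(-1) = 2
f(2) = -1

-1


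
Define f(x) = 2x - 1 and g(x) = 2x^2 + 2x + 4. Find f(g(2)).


g(2) = 16
f(16) = 31

31


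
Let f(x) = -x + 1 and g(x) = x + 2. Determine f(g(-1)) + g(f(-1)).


f(g(-1)) = 0
g(f(-1)) = 4
Sum = 4

4


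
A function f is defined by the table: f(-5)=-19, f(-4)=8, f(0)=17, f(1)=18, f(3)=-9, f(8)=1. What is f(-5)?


-19


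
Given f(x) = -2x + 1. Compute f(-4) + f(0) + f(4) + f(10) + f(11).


-37


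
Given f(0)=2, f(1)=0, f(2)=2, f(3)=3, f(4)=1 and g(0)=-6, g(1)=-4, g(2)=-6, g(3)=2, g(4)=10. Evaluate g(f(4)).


-4


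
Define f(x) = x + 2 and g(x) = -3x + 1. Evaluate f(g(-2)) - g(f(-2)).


8


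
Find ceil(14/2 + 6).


13


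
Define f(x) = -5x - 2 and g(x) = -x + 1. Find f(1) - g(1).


f(1) = -7
g(1) = 0
Difference = -7

-7


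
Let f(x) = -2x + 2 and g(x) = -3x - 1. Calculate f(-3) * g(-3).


f(-3) = 8
g(-3) = 8
Product = 64

64


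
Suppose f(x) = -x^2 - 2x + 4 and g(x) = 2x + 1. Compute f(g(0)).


g(0) = 1
f(1) = (-1)*(1)^2 - 2*(1) + 4 = 1

1


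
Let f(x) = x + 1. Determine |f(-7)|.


f(-7) = -6
|-6| = 6

6


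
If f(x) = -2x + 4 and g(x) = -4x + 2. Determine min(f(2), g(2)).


f(2) = 0
g(2) = -6
min = -6

-6


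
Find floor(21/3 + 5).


21/3 = 7
7 + 5 = 12
floor(12) = 12

12


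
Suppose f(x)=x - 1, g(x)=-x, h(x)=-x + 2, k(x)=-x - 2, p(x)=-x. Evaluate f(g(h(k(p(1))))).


p(1) = -1
k(-1) = -1
h(-1) = 3
g(3) = -3
f(-3) = -4

-4


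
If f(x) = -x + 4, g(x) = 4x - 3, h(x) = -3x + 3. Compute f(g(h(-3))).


h(-3) = 12
g(12) = 45
f(45) = -41

-41


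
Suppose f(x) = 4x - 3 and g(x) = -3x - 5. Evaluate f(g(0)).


g(0) = -5
f(-5) = -23

-23


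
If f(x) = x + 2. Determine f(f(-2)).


f(-2) = 0
f(0) = 2

2


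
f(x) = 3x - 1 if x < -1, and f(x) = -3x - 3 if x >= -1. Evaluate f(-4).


-4 satisfies x < -1
f(-4) = -13

-13


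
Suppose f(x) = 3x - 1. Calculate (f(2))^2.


f(2) = 5
(5)^2 = 25

25


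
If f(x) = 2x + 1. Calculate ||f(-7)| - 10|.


f(-7) = -13
|-13| = 13
|13 - 10| = 3

3


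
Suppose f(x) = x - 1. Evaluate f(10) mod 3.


f(10) = 9
9 mod 3 = 0

0


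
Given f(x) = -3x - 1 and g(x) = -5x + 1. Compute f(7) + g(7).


f(7) = -22
g(7) = -34
Sum = -56

-56


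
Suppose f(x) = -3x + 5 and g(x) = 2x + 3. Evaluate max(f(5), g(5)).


f(5) = -10
g(5) = 13
max = 13

13


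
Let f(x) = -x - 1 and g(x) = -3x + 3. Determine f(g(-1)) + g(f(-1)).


-4


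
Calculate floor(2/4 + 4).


2/4 = 0.5
0.5 + 4 = 4.5
floor(4.5) = 4

4


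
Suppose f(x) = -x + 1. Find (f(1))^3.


f(1) = 0
(0)^3 = 0

0


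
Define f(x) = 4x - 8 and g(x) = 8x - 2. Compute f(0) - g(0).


f(0) = -8
g(0) = -2
Difference = -6

-6


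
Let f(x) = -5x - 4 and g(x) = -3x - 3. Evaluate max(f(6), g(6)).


f(6) = -34
g(6) = -21
max = -21

-21


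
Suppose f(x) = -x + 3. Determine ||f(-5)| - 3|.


5


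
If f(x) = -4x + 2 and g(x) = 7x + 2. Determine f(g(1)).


g(1) = 9
f(9) = -34

-34


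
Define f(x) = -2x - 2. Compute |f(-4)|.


f(-4) = 6
|6| = 6

6


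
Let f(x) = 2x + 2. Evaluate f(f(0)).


f(0) = 2
f(2) = 6

6


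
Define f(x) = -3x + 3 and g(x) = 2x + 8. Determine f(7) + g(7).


f(7) = -18
g(7) = 22
Sum = 4

4


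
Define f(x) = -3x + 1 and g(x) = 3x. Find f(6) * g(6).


f(6) = -17
g(6) = 18
Product = -306

-306


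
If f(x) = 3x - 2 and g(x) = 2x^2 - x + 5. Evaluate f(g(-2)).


g(-2) = 15
f(15) = 43

43


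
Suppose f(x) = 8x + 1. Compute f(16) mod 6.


f(16) = 129
129 mod 6 = 3

3


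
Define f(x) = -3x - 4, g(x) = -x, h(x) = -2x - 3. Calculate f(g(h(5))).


h(5) = -13
g(-13) = 13
f(13) = -43

-43


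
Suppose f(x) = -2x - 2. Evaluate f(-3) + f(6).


f(-3) = 4
f(6) = -14
Sum = -10

-10


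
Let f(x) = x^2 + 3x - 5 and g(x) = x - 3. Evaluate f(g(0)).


-5


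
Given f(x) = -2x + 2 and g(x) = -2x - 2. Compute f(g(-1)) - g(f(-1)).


f(g(-1)) = 2
g(f(-1)) = -10
Difference = 12

12


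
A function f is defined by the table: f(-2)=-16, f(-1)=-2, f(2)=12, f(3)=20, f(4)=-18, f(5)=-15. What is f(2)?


Reading from the table at x = 2

12


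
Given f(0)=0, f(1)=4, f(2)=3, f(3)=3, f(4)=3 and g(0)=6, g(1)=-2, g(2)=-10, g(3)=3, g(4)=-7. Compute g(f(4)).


f(4) = 3
g(3) = 3

3


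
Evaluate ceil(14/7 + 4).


14/7 = 2
2 + 4 = 6
ceil(6) = 6

6


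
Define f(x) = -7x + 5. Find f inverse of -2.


Solve -7x + 5 = -2
x = (-2 - 5) / (-7) = 1

1


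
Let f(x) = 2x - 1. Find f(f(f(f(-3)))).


f(-3) = -7
f(-7) = -15
f(-15) = -31
f(-31) = -63

-63


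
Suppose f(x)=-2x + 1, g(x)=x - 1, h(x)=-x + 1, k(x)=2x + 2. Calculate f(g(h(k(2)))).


k(2) = 6
h(6) = -5
g(-5) = -6
f(-6) = 13

13


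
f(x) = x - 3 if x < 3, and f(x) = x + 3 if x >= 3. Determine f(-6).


-6 satisfies x < 3
f(-6) = -9

-9


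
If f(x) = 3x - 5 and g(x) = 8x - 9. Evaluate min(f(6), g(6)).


f(6) = 13
g(6) = 39
min = 13

13


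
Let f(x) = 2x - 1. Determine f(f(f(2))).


f(2) = 3
f(3) = 5
f(5) = 9

9


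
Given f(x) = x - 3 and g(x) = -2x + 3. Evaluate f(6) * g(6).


f(6) = 3
g(6) = -9
Product = -27

-27


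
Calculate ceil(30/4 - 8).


30/4 = 7.5
7.5 - 8 = -0.5
ceil(-0.5) = 0

0


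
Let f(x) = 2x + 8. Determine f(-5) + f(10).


f(-5) = -2
f(10) = 28
Sum = 26

26


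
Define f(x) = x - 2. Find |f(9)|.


f(9) = 7
|7| = 7

7


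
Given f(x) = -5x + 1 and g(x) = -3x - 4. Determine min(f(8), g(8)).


f(8) = -39
g(8) = -28
min = -39

-39


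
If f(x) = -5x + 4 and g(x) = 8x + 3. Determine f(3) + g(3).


f(3) = -11
g(3) = 27
Sum = 16

16


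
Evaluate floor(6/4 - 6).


-5


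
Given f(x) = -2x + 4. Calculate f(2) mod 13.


f(2) = 0
0 mod 13 = 0

0


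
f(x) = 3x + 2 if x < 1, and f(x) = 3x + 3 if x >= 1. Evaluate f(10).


10 satisfies x >= 1
f(10) = 33

33


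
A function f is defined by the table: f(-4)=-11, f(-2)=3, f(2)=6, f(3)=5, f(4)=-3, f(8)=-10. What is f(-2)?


Reading from the table at x = -2

3


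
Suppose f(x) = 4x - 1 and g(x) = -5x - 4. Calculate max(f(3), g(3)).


f(3) = 11
g(3) = -19
max = 11

11


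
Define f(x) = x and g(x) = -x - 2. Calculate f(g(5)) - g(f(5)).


0


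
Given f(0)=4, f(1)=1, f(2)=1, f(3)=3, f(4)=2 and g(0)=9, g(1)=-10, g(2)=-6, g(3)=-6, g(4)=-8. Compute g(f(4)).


f(4) = 2
g(2) = -6

-6


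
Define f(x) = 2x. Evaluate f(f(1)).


f(1) = 2
f(2) = 4

4


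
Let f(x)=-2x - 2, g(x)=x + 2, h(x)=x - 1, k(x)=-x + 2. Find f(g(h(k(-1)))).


k(-1) = 3
h(3) = 2
g(2) = 4
f(4) = -10

-10


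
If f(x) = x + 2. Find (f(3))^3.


125


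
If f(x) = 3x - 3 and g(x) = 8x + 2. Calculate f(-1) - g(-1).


f(-1) = -6
g(-1) = -6
Difference = 0

0


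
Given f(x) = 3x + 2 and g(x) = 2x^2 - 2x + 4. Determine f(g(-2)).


g(-2) = 16
f(16) = 50

50


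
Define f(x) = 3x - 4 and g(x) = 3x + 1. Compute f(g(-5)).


g(-5) = -14
f(-14) = -46

-46


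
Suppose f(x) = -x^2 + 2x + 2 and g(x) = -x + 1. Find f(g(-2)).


g(-2) = 3
f(3) = (-1)*(3)^2 + 2*(3) + 2 = -1

-1


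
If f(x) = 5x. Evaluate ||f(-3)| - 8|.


f(-3) = -15
|-15| = 15
|15 - 8| = 7

7


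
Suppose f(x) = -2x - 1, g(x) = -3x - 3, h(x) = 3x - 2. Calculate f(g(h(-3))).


h(-3) = -11
g(-11) = 30
f(30) = -61

-61


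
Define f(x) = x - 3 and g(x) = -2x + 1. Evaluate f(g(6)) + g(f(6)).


f(g(6)) = -14
g(f(6)) = -5
Sum = -19

-19


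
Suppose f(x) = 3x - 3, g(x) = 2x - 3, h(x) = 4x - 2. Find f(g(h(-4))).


h(-4) = -18
g(-18) = -39
f(-39) = -120

-120


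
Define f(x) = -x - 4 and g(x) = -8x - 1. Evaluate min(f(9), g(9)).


f(9) = -13
g(9) = -73
min = -73

-73


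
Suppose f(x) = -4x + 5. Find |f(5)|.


f(5) = -15
|-15| = 15

15


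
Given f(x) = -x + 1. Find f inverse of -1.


Solve -x + 1 = -1
x = (-1 - 1) / (-1) = 2

2


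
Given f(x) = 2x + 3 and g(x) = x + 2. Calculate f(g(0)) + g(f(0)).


f(g(0)) = 7
g(f(0)) = 5
Sum = 12

12


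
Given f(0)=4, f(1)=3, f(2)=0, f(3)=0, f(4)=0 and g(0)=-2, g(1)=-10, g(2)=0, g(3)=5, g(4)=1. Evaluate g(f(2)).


-2


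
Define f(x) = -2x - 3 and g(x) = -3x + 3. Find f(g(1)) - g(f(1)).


-21


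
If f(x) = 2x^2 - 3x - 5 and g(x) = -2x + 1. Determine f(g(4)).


114


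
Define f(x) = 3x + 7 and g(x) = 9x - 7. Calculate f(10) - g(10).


f(10) = 37
g(10) = 83
Difference = -46

-46


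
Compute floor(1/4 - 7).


1/4 = 0.25
0.25 - 7 = -6.75
floor(-6.75) = -7

-7


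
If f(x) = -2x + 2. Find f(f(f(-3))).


f(-3) = 8
f(8) = -14
f(-14) = 30

30


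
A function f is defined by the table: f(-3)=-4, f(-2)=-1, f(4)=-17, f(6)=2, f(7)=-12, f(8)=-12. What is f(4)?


Reading from the table at x = 4

-17


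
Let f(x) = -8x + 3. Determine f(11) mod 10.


f(11) = -85
-85 mod 10 = 5

5


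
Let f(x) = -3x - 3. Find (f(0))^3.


f(0) = -3
(-3)^3 = -27

-27


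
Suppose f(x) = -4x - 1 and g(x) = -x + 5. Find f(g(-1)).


g(-1) = 6
f(6) = -25

-25


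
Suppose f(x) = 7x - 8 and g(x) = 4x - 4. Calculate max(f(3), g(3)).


f(3) = 13
g(3) = 8
max = 13

13


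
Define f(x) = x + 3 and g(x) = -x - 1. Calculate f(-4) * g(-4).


f(-4) = -1
g(-4) = 3
Product = -3

-3


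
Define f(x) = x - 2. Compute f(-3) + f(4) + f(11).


f(-3) = -5
f(4) = 2
f(11) = 9
Sum = 6

6


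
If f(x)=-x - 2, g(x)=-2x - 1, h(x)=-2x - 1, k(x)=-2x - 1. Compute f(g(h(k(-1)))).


k(-1) = 1
h(1) = -3
g(-3) = 5
f(5) = -7

-7


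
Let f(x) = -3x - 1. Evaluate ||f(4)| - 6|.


7


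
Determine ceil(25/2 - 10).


25/2 = 12.5
12.5 - 10 = 2.5
ceil(2.5) = 3

3


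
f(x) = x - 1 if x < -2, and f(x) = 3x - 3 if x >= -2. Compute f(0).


-3


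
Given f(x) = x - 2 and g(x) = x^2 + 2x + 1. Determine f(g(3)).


14


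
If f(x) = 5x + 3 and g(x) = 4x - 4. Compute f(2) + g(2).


f(2) = 13
g(2) = 4
Sum = 17

17


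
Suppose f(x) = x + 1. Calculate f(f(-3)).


f(-3) = -2
f(-2) = -1

-1


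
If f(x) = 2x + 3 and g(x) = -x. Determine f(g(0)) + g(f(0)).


f(g(0)) = 3
g(f(0)) = -3
Sum = 0

0


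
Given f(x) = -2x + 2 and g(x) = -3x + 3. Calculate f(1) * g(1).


f(1) = 0
g(1) = 0
Product = 0

0


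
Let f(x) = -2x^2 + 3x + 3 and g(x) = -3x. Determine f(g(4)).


g(4) = -12
f(-12) = (-2)*(-12)^2 + 3*(-12) + 3 = -321

-321


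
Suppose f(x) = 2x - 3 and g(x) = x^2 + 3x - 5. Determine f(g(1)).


-5


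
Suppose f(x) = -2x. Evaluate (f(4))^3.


f(4) = -8
(-8)^3 = -512

-512


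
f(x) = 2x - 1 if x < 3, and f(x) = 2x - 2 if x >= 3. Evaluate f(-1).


-1 satisfies x < 3
f(-1) = -3

-3


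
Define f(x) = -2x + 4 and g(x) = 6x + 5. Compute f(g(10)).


g(10) = 65
f(65) = -126

-126


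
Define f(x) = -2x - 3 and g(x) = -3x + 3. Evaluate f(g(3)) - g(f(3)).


f(g(3)) = 9
g(f(3)) = 30
Difference = -21

-21


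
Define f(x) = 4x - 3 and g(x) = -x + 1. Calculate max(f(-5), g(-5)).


f(-5) = -23
g(-5) = 6
max = 6

6


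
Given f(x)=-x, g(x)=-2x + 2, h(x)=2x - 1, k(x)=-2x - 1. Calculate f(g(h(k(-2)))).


k(-2) = 3
h(3) = 5
g(5) = -8
f(-8) = 8

8


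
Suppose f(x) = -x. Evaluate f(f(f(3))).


f(3) = -3
f(-3) = 3
f(3) = -3

-3


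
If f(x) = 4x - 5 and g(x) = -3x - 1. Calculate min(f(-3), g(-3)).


-17


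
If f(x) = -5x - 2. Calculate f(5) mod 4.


f(5) = -27
-27 mod 4 = 1

1


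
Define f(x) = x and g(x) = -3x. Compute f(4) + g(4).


-8


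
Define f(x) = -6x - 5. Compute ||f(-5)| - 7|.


f(-5) = 25
|25| = 25
|25 - 7| = 18

18


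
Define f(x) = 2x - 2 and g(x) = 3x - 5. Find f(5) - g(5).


-2


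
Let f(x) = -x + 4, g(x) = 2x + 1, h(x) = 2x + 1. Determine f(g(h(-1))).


5


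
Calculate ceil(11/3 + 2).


11/3 = 3.6667
3.6667 + 2 = 5.6667
ceil(5.6667) = 6

6


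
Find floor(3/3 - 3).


3/3 = 1
1 - 3 = -2
floor(-2) = -2

-2


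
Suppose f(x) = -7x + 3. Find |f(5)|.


f(5) = -32
|-32| = 32

32


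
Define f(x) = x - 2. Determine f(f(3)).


f(3) = 1
f(1) = -1

-1


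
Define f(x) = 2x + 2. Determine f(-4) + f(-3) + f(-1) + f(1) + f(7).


f(-4) = -6
f(-3) = -4
f(-1) = 0
f(1) = 4
f(7) = 16
Sum = 10

10


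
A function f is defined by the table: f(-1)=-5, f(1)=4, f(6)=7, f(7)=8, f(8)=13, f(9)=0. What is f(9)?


Reading from the table at x = 9

0


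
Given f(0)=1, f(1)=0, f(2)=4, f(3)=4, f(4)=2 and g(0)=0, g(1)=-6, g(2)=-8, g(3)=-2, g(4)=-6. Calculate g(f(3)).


f(3) = 4
g(4) = -6

-6


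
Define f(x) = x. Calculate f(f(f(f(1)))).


f(1) = 1
f(1) = 1
f(1) = 1
f(1) = 1

1


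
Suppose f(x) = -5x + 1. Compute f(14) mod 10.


f(14) = -69
-69 mod 10 = 1

1


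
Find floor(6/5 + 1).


6/5 = 1.2
1.2 + 1 = 2.2
floor(2.2) = 2

2


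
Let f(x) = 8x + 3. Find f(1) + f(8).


f(1) = 11
f(8) = 67
Sum = 78

78


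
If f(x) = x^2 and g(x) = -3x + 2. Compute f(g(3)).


g(3) = -7
f(-7) = 1*(-7)^2 = 49

49


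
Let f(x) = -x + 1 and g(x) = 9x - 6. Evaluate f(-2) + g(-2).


f(-2) = 3
g(-2) = -24
Sum = -21

-21


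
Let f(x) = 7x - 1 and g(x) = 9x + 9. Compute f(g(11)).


g(11) = 108
f(108) = 755

755


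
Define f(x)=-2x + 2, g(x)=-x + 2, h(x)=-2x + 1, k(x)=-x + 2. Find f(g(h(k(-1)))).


k(-1) = 3
h(3) = -5
g(-5) = 7
f(7) = -12

-12


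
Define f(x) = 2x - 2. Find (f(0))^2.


f(0) = -2
(-2)^2 = 4

4


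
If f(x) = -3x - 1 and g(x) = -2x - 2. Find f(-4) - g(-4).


f(-4) = 11
g(-4) = 6
Difference = 5

5


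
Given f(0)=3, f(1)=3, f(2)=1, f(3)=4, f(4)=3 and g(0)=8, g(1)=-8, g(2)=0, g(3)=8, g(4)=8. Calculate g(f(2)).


-8


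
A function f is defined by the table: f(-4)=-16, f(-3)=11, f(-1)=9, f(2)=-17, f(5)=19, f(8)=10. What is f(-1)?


Reading from the table at x = -1

9


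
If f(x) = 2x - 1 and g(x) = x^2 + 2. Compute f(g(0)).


g(0) = 2
f(2) = 3

3


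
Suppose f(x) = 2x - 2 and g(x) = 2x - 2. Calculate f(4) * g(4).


36


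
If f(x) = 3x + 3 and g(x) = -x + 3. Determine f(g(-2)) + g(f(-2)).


f(g(-2)) = 18
g(f(-2)) = 6
Sum = 24

24


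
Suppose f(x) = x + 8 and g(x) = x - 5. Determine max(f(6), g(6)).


f(6) = 14
g(6) = 1
max = 14

14


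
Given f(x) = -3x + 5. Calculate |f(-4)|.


f(-4) = 17
|17| = 17

17


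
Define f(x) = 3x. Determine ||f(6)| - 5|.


f(6) = 18
|18| = 18
|18 - 5| = 13

13


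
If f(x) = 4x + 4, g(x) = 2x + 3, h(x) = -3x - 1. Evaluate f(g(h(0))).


h(0) = -1
g(-1) = 1
f(1) = 8

8


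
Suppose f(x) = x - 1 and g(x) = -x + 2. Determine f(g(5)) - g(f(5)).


f(g(5)) = -4
g(f(5)) = -2
Difference = -2

-2


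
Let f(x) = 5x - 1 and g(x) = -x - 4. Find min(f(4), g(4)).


-8


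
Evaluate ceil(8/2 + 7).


8/2 = 4
4 + 7 = 11
ceil(11) = 11

11


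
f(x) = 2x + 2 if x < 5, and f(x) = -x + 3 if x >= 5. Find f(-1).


-1 satisfies x < 5
f(-1) = 0

0


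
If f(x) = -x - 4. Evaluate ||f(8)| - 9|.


f(8) = -12
|-12| = 12
|12 - 9| = 3

3


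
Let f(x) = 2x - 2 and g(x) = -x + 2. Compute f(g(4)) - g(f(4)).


-2


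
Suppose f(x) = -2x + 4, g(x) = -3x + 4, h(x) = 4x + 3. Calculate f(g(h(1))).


h(1) = 7
g(7) = -17
f(-17) = 38

38


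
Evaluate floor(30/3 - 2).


30/3 = 10
10 - 2 = 8
floor(8) = 8

8


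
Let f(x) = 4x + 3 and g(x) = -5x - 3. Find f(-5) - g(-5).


-39


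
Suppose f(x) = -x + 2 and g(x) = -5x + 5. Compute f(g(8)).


g(8) = -35
f(-35) = 37

37


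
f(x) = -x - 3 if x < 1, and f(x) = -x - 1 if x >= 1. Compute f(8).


8 satisfies x >= 1
f(8) = -9

-9


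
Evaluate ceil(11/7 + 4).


11/7 = 1.5714
1.5714 + 4 = 5.5714
ceil(5.5714) = 6

6


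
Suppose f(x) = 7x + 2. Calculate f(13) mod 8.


f(13) = 93
93 mod 8 = 5

5


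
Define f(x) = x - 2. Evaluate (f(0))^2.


4


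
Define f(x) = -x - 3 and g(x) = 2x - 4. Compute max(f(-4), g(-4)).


f(-4) = 1
g(-4) = -12
max = 1

1


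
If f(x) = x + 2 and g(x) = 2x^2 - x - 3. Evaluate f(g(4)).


g(4) = 25
f(25) = 27

27


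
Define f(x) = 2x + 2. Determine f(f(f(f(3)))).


f(3) = 8
f(8) = 18
f(18) = 38
f(38) = 78

78


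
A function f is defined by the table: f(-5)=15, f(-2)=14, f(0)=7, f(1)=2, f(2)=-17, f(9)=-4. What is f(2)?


Reading from the table at x = 2

-17


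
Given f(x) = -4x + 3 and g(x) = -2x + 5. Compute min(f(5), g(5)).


f(5) = -17
g(5) = -5
min = -17

-17


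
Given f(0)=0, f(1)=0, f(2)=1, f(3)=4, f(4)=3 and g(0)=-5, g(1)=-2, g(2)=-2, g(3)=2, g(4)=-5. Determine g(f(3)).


f(3) = 4
g(4) = -5

-5


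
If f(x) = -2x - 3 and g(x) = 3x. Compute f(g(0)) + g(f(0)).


f(g(0)) = -3
g(f(0)) = -9
Sum = -12

-12


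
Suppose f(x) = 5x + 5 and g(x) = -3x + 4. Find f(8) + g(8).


25


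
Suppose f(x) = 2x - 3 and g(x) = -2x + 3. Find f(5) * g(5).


f(5) = 7
g(5) = -7
Product = -49

-49


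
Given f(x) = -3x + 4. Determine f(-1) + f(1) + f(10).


f(-1) = 7
f(1) = 1
f(10) = -26
Sum = -18

-18


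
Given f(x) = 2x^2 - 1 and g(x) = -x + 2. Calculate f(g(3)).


1


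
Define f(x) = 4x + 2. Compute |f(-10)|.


f(-10) = -38
|-38| = 38

38


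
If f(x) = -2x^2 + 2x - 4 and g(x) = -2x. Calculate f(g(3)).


g(3) = -6
f(-6) = (-2)*(-6)^2 + 2*(-6) - 4 = -88

-88


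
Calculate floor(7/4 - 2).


-1


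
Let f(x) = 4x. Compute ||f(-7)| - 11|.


f(-7) = -28
|-28| = 28
|28 - 11| = 17

17


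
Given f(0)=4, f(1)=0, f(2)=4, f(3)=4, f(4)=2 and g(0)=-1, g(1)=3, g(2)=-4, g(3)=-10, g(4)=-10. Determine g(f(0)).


f(0) = 4
g(4) = -10

-10


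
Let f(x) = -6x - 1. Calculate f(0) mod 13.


f(0) = -1
-1 mod 13 = 12

12


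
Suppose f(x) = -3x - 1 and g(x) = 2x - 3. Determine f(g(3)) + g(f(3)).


f(g(3)) = -10
g(f(3)) = -23
Sum = -33

-33


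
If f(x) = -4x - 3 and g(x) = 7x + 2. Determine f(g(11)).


g(11) = 79
f(79) = -319

-319


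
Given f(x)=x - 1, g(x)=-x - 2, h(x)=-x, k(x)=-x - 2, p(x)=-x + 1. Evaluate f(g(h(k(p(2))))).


-4


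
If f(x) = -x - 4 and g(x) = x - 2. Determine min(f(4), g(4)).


f(4) = -8
g(4) = 2
min = -8

-8


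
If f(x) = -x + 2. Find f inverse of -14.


Solve -x + 2 = -14
x = (-14 - 2) / (-1) = 16

16


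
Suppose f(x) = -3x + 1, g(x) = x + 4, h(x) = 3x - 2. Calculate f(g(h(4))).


h(4) = 10
g(10) = 14
f(14) = -41

-41


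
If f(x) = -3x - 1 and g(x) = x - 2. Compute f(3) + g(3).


f(3) = -10
g(3) = 1
Sum = -9

-9


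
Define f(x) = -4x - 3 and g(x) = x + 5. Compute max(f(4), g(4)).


f(4) = -19
g(4) = 9
max = 9

9


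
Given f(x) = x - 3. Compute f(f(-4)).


f(-4) = -7
f(-7) = -10

-10


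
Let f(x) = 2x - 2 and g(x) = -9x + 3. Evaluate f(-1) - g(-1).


f(-1) = -4
g(-1) = 12
Difference = -16

-16


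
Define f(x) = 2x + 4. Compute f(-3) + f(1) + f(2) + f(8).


f(-3) = -2
f(1) = 6
f(2) = 8
f(8) = 20
Sum = 32

32


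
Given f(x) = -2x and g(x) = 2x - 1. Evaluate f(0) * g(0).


f(0) = 0
g(0) = -1
Product = 0

0


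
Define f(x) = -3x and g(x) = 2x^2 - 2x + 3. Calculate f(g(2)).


g(2) = 7
f(7) = -21

-21


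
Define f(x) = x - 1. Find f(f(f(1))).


f(1) = 0
f(0) = -1
f(-1) = -2

-2


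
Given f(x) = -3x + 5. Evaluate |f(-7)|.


26


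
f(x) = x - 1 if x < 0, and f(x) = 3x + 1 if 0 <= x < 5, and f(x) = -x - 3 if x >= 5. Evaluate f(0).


1


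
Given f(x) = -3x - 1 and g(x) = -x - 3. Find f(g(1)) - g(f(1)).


f(g(1)) = 11
g(f(1)) = 1
Difference = 10

10


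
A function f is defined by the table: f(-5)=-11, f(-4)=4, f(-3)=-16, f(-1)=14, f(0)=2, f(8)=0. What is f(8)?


Reading from the table at x = 8

0


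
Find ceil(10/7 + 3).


10/7 = 1.4286
1.4286 + 3 = 4.4286
ceil(4.4286) = 5

5


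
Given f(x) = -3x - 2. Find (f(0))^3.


f(0) = -2
(-2)^3 = -8

-8


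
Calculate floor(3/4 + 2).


2


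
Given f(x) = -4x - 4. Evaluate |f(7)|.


32


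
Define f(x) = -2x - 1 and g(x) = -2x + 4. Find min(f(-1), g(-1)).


f(-1) = 1
g(-1) = 6
min = 1

1


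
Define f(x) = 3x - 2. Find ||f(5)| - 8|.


5


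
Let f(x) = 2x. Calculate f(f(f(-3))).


f(-3) = -6
f(-6) = -12
f(-12) = -24

-24


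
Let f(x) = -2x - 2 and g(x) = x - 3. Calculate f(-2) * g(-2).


f(-2) = 2
g(-2) = -5
Product = -10

-10


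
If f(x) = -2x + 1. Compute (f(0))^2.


f(0) = 1
(1)^2 = 1

1


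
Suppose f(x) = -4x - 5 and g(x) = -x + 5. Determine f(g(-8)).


g(-8) = 13
f(13) = -57

-57


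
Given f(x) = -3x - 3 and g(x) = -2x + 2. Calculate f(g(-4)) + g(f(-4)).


f(g(-4)) = -33
g(f(-4)) = -16
Sum = -49

-49


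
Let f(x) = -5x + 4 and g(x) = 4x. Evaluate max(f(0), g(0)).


f(0) = 4
g(0) = 0
max = 4

4


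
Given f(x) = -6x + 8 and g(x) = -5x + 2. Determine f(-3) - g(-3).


9


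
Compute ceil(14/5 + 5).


14/5 = 2.8
2.8 + 5 = 7.8
ceil(7.8) = 8

8


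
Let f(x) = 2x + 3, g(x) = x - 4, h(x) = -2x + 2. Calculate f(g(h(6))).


h(6) = -10
g(-10) = -14
f(-14) = -25

-25


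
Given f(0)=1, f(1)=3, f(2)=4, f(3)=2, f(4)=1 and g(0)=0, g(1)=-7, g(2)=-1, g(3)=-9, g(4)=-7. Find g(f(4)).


f(4) = 1
g(1) = -7

-7


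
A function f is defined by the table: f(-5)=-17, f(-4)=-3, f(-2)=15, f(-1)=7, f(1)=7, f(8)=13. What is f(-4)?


Reading from the table at x = -4

-3


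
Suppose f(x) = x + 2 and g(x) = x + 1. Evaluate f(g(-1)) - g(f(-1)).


f(g(-1)) = 2
g(f(-1)) = 2
Difference = 0

0


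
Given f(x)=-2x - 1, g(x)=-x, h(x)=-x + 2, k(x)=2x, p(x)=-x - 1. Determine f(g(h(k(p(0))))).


p(0) = -1
k(-1) = -2
h(-2) = 4
g(4) = -4
f(-4) = 7

7


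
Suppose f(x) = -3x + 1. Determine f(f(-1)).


f(-1) = 4
f(4) = -11

-11


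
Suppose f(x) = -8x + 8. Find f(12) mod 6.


f(12) = -88
-88 mod 6 = 2

2


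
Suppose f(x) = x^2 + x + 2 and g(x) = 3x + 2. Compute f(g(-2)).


14


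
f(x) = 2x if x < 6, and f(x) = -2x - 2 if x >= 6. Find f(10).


10 satisfies x >= 6
f(10) = -22

-22


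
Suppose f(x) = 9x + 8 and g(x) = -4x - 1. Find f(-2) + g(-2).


f(-2) = -10
g(-2) = 7
Sum = -3

-3


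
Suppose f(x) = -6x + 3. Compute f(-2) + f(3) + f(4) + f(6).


f(-2) = 15
f(3) = -15
f(4) = -21
f(6) = -33
Sum = -54

-54


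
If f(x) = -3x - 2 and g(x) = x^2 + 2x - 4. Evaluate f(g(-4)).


g(-4) = 4
f(4) = -14

-14


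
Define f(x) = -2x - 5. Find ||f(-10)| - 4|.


11


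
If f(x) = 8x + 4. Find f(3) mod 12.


f(3) = 28
28 mod 12 = 4

4


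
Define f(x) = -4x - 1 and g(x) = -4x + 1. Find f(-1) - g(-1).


f(-1) = 3
g(-1) = 5
Difference = -2

-2


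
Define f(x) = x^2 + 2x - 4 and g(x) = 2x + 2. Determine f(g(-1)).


g(-1) = 0
f(0) = 1*(0)^2 + 2*(0) - 4 = -4

-4


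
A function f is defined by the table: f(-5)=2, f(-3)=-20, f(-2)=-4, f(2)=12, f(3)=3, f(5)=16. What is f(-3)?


Reading from the table at x = -3

-20


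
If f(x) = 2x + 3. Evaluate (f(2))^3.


f(2) = 7
(7)^3 = 343

343


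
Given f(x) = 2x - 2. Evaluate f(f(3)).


6


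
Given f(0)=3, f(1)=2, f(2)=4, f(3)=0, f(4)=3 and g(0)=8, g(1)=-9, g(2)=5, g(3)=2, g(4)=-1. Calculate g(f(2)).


f(2) = 4
g(4) = -1

-1


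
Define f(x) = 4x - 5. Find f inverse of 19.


Solve 4x - 5 = 19
x = (19 + 5) / 4 = 6

6


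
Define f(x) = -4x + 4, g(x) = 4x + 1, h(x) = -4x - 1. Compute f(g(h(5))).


h(5) = -21
g(-21) = -83
f(-83) = 336

336


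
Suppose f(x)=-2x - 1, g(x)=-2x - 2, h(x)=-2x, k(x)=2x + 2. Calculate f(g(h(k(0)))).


k(0) = 2
h(2) = -4
g(-4) = 6
f(6) = -13

-13


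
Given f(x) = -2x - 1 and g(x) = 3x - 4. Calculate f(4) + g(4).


f(4) = -9
g(4) = 8
Sum = -1

-1


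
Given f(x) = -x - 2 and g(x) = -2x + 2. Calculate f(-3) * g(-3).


f(-3) = 1
g(-3) = 8
Product = 8

8


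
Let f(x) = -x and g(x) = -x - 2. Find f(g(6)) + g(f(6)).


f(g(6)) = 8
g(f(6)) = 4
Sum = 12

12


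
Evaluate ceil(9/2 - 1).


9/2 = 4.5
4.5 - 1 = 3.5
ceil(3.5) = 4

4


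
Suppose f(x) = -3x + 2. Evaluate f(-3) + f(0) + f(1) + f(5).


-1


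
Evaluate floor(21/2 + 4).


21/2 = 10.5
10.5 + 4 = 14.5
floor(14.5) = 14

14


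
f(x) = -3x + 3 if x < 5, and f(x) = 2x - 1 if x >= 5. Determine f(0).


3


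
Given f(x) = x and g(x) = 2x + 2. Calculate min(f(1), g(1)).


f(1) = 1
g(1) = 4
min = 1

1


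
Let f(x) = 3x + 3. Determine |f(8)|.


f(8) = 27
|27| = 27

27


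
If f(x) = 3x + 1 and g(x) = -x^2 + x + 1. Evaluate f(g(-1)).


g(-1) = -1
f(-1) = -2

-2


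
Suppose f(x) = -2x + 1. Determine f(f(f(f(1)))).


f(1) = -1
f(-1) = 3
f(3) = -5
f(-5) = 11

11


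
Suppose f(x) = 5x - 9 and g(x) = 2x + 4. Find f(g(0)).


g(0) = 4
f(4) = 11

11


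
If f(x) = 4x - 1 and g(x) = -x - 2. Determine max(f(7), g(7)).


27


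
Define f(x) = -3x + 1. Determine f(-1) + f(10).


-25


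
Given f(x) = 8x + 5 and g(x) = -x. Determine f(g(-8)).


g(-8) = 8
f(8) = 69

69


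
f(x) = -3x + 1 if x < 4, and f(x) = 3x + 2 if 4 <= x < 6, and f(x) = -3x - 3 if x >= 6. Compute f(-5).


16


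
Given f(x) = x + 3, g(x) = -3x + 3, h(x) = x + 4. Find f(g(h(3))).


-15


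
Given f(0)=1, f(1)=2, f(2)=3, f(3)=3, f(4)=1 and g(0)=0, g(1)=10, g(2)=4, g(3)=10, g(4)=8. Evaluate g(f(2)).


f(2) = 3
g(3) = 10

10


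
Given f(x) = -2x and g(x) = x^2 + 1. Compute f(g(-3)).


g(-3) = 10
f(10) = -20

-20


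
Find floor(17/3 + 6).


17/3 = 5.6667
5.6667 + 6 = 11.6667
floor(11.6667) = 11

11


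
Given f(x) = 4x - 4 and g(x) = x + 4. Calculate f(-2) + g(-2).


f(-2) = -12
g(-2) = 2
Sum = -10

-10


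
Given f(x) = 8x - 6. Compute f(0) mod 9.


f(0) = -6
-6 mod 9 = 3

3


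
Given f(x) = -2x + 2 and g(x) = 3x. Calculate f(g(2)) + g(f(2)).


f(g(2)) = -10
g(f(2)) = -6
Sum = -16

-16


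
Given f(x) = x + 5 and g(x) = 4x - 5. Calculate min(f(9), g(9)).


f(9) = 14
g(9) = 31
min = 14

14


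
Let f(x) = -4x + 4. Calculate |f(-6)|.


f(-6) = 28
|28| = 28

28


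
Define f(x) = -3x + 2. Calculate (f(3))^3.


f(3) = -7
(-7)^3 = -343

-343


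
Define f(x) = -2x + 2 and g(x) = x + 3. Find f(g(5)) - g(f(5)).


f(g(5)) = -14
g(f(5)) = -5
Difference = -9

-9


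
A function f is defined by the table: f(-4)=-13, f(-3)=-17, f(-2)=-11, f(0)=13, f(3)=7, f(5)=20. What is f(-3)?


Reading from the table at x = -3

-17


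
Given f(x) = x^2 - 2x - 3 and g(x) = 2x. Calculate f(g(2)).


5


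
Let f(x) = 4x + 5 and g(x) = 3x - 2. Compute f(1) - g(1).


f(1) = 9
g(1) = 1
Difference = 8

8


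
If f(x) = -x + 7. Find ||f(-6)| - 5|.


f(-6) = 13
|13| = 13
|13 - 5| = 8

8


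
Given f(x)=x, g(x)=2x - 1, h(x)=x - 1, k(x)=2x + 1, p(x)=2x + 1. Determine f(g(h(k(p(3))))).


p(3) = 7
k(7) = 15
h(15) = 14
g(14) = 27
f(27) = 27

27


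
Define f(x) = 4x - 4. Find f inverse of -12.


Solve 4x - 4 = -12
x = (-12 + 4) / 4 = -2

-2


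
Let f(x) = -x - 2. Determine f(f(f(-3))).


f(-3) = 1
f(1) = -3
f(-3) = 1

1


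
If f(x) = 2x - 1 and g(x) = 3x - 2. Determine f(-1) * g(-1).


15


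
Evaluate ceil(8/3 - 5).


8/3 = 2.6667
2.6667 - 5 = -2.3333
ceil(-2.3333) = -2

-2


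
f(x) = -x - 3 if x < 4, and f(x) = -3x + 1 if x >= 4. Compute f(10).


-29


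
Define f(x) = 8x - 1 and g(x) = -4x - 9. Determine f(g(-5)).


g(-5) = 11
f(11) = 87

87


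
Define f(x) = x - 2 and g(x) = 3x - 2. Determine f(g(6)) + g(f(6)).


f(g(6)) = 14
g(f(6)) = 10
Sum = 24

24


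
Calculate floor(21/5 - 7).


21/5 = 4.2
4.2 - 7 = -2.8
floor(-2.8) = -3

-3


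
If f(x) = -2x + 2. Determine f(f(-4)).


f(-4) = 10
f(10) = -18

-18


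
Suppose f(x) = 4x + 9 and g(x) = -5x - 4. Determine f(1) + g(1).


f(1) = 13
g(1) = -9
Sum = 4

4


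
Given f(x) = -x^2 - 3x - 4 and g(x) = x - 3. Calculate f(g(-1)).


-8


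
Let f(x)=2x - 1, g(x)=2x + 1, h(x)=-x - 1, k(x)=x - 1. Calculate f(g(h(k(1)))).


k(1) = 0
h(0) = -1
g(-1) = -1
f(-1) = -3

-3


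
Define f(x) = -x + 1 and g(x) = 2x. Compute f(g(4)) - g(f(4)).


f(g(4)) = -7
g(f(4)) = -6
Difference = -1

-1


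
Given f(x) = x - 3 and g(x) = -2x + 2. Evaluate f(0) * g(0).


f(0) = -3
g(0) = 2
Product = -6

-6


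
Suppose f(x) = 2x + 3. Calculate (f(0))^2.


f(0) = 3
(3)^2 = 9

9


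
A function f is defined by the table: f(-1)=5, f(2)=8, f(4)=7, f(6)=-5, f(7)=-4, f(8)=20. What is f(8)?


Reading from the table at x = 8

20


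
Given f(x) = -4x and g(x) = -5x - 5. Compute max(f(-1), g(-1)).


4


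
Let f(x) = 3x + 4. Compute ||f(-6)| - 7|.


f(-6) = -14
|-14| = 14
|14 - 7| = 7

7


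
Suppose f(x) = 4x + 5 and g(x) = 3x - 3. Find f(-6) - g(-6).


f(-6) = -19
g(-6) = -21
Difference = 2

2


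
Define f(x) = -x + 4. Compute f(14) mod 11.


f(14) = -10
-10 mod 11 = 1

1


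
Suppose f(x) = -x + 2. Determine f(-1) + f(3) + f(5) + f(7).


f(-1) = 3
f(3) = -1
f(5) = -3
f(7) = -5
Sum = -6

-6


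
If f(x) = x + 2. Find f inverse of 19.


Solve x + 2 = 19
x = (19 - 2) / 1 = 17

17


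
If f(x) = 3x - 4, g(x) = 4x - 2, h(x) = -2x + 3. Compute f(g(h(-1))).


h(-1) = 5
g(5) = 18
f(18) = 50

50


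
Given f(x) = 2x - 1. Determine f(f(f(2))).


f(2) = 3
f(3) = 5
f(5) = 9

9


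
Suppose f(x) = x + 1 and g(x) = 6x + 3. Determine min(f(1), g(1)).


2


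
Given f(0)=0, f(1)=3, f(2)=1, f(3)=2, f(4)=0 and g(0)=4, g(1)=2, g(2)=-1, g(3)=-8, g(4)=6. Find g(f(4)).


f(4) = 0
g(0) = 4

4


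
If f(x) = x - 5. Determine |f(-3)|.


8


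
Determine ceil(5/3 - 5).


5/3 = 1.6667
1.6667 - 5 = -3.3333
ceil(-3.3333) = -3

-3


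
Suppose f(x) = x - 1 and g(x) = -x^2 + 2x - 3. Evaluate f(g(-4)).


g(-4) = -27
f(-27) = -28

-28


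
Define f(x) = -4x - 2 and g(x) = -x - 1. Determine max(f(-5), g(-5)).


f(-5) = 18
g(-5) = 4
max = 18

18


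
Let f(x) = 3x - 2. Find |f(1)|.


f(1) = 1
|1| = 1

1


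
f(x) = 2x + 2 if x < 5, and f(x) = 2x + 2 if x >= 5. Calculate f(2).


2 satisfies x < 5
f(2) = 6

6


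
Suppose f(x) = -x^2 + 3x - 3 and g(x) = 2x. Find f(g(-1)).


g(-1) = -2
f(-2) = (-1)*(-2)^2 + 3*(-2) - 3 = -13

-13


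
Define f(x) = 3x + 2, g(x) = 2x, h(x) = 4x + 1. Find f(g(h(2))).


h(2) = 9
g(9) = 18
f(18) = 56

56


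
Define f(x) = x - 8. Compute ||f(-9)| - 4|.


f(-9) = -17
|-17| = 17
|17 - 4| = 13

13


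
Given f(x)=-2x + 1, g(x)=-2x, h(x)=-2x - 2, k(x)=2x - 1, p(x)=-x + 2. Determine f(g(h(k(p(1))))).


p(1) = 1
k(1) = 1
h(1) = -4
g(-4) = 8
f(8) = -15

-15


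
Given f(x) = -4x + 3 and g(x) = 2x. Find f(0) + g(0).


f(0) = 3
g(0) = 0
Sum = 3

3


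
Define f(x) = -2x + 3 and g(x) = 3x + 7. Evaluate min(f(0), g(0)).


f(0) = 3
g(0) = 7
min = 3

3


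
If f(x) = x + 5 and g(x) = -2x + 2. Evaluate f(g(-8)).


g(-8) = 18
f(18) = 23

23


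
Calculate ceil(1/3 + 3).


1/3 = 0.3333
0.3333 + 3 = 3.3333
ceil(3.3333) = 4

4


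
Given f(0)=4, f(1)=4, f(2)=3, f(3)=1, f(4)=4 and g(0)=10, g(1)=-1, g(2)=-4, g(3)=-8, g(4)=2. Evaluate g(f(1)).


2


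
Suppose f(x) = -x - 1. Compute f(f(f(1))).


f(1) = -2
f(-2) = 1
f(1) = -2

-2


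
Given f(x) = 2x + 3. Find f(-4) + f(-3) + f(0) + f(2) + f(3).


f(-4) = -5
f(-3) = -3
f(0) = 3
f(2) = 7
f(3) = 9
Sum = 11

11


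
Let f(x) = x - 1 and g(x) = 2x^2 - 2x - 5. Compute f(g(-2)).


g(-2) = 7
f(7) = 6

6


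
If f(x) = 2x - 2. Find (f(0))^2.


f(0) = -2
(-2)^2 = 4

4


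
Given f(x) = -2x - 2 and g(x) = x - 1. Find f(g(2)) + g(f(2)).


f(g(2)) = -4
g(f(2)) = -7
Sum = -11

-11


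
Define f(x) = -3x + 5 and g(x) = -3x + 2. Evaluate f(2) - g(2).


f(2) = -1
g(2) = -4
Difference = 3

3


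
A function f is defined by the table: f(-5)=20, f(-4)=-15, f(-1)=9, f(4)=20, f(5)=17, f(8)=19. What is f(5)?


Reading from the table at x = 5

17


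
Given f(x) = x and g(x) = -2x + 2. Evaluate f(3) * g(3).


f(3) = 3
g(3) = -4
Product = -12

-12


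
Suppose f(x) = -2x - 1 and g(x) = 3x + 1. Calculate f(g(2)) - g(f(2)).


f(g(2)) = -15
g(f(2)) = -14
Difference = -1

-1


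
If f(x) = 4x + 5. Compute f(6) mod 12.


f(6) = 29
29 mod 12 = 5

5


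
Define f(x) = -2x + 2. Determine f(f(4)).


f(4) = -6
f(-6) = 14

14


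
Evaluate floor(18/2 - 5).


18/2 = 9
9 - 5 = 4
floor(4) = 4

4


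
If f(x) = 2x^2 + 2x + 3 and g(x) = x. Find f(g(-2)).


g(-2) = -2
f(-2) = 2*(-2)^2 + 2*(-2) + 3 = 7

7


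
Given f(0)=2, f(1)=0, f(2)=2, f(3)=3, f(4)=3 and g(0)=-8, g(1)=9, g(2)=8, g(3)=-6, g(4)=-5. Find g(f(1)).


f(1) = 0
g(0) = -8

-8


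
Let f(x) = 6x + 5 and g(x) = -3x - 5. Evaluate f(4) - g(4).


f(4) = 29
g(4) = -17
Difference = 46

46


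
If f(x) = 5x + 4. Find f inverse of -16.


Solve 5x + 4 = -16
x = (-16 - 4) / 5 = -4

-4


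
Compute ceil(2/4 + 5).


2/4 = 0.5
0.5 + 5 = 5.5
ceil(5.5) = 6

6


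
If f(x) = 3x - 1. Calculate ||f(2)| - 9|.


f(2) = 5
|5| = 5
|5 - 9| = 4

4


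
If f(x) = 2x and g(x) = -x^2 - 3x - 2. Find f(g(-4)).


g(-4) = -6
f(-6) = -12

-12


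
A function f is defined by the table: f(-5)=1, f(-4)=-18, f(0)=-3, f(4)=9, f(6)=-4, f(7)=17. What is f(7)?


Reading from the table at x = 7

17


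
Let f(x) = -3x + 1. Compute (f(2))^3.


-125


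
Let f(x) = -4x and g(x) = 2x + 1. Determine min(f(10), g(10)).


f(10) = -40
g(10) = 21
min = -40

-40


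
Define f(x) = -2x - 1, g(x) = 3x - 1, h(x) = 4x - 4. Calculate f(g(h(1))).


h(1) = 0
g(0) = -1
f(-1) = 1

1


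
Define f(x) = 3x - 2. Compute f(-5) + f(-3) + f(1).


f(-5) = -17
f(-3) = -11
f(1) = 1
Sum = -27

-27


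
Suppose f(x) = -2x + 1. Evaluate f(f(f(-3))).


27


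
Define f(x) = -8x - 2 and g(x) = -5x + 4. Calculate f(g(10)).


g(10) = -46
f(-46) = 366

366


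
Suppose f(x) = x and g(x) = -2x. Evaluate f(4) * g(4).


f(4) = 4
g(4) = -8
Product = -32

-32


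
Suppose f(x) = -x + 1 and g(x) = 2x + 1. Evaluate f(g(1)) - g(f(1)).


f(g(1)) = -2
g(f(1)) = 1
Difference = -3

-3


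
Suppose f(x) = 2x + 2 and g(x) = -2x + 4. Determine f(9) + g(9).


f(9) = 20
g(9) = -14
Sum = 6

6


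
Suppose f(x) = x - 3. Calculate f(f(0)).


-6


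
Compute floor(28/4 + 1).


28/4 = 7
7 + 1 = 8
floor(8) = 8

8


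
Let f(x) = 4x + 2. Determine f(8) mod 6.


4
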